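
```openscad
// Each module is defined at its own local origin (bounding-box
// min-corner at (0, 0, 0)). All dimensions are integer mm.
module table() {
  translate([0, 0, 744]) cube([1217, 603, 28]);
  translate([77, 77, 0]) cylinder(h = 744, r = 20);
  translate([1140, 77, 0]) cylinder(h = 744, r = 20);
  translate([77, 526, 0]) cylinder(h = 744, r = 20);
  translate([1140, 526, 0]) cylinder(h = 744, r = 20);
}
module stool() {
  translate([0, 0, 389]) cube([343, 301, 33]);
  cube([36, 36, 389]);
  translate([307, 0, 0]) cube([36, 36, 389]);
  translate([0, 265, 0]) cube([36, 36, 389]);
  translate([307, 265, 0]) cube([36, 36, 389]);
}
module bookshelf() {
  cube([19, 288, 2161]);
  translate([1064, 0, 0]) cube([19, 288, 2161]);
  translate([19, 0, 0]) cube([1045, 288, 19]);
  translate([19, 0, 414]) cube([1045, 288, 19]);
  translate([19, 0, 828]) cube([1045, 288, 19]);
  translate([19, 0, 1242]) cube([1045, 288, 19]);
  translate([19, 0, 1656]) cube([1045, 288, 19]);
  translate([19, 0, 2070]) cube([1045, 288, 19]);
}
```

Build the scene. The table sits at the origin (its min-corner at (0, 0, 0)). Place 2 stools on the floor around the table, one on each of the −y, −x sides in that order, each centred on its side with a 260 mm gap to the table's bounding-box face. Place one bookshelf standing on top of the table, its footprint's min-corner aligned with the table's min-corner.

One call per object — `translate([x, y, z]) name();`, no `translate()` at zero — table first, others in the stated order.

table();
translate([437, -561, 0]) stool();
translate([-603, 151, 0]) stool();
translate([0, 0, 772]) bookshelf();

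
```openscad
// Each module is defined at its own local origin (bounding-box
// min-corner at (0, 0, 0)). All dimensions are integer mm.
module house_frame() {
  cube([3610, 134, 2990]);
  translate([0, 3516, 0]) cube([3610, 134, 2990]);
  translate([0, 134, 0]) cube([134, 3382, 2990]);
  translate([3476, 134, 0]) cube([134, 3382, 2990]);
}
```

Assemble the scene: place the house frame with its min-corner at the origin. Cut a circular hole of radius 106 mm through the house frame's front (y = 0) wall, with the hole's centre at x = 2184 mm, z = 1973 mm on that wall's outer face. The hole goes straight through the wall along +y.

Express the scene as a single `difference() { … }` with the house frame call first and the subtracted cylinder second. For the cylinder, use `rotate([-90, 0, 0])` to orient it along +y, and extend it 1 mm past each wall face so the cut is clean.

difference() {
  house_frame();
  translate([2184, -1, 1973]) rotate([-90, 0, 0]) cylinder(h = 136, r = 106);
}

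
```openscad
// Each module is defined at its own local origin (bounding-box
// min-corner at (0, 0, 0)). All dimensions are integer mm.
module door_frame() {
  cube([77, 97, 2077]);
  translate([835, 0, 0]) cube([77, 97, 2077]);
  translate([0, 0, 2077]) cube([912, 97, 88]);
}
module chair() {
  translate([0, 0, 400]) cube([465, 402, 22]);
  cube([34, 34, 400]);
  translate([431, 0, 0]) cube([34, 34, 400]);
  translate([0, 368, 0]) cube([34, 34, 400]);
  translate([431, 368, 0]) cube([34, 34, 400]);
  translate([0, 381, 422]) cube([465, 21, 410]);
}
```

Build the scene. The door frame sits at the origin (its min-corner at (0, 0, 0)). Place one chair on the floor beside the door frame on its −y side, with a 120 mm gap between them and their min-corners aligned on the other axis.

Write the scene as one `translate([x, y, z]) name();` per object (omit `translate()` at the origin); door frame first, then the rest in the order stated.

door_frame();
translate([0, -522, 0]) chair();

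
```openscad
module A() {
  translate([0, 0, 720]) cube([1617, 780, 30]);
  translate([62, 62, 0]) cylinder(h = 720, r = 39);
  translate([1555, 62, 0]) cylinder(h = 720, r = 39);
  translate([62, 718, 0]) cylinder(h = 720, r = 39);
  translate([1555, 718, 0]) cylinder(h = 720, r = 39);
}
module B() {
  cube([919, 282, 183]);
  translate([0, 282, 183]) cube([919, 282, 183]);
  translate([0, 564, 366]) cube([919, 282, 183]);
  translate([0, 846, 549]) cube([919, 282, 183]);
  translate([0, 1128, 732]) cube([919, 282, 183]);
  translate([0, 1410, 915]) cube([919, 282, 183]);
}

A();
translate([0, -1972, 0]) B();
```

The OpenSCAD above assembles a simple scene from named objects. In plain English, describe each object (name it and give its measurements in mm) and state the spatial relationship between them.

A is a table with a 1617×780 mm rectangular top, 30 mm thick, top surface at z = 750 mm, supported by four round legs of 78 mm diameter, each leg's bounding box inset 23 mm from the nearest pair of top edges, running from the floor.

B is a straight staircase of 6 solid steps. Each step is 919 mm wide (x), 282 mm deep (y, the going) and 183 mm tall (the rise). The first step rests on the floor; each subsequent step sits one going further in +y and one rise higher in +z, directly behind and above the previous step with no overlap.

The staircase is on the floor beside the table on its −y side.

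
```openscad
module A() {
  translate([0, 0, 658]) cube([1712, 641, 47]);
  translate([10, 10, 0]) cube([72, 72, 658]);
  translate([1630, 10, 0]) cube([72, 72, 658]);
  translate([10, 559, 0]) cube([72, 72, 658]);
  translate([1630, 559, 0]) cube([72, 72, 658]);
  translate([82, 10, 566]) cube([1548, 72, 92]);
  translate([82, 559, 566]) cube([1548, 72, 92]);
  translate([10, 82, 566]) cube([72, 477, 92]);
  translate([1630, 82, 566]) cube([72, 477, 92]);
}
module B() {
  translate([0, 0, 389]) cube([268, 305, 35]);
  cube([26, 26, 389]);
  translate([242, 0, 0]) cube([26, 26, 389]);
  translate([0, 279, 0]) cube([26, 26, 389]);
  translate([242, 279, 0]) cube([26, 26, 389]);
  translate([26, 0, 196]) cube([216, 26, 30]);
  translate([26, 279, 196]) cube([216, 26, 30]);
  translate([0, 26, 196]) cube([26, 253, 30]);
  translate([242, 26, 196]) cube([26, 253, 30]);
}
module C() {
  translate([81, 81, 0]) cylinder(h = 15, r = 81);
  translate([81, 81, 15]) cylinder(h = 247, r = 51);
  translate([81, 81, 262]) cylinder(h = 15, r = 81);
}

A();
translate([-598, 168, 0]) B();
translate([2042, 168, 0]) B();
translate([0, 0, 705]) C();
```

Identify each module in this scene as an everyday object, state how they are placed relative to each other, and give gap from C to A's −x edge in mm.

A is a table. B is a stool. C is a spool. Two stools sit around the table at the −x, +x sides. The spool is on top of the table. The gap from the spool to the table's −x edge is 0 mm.

The spool's min-x is at 0; the table's min-x is 0; gap = 0 mm.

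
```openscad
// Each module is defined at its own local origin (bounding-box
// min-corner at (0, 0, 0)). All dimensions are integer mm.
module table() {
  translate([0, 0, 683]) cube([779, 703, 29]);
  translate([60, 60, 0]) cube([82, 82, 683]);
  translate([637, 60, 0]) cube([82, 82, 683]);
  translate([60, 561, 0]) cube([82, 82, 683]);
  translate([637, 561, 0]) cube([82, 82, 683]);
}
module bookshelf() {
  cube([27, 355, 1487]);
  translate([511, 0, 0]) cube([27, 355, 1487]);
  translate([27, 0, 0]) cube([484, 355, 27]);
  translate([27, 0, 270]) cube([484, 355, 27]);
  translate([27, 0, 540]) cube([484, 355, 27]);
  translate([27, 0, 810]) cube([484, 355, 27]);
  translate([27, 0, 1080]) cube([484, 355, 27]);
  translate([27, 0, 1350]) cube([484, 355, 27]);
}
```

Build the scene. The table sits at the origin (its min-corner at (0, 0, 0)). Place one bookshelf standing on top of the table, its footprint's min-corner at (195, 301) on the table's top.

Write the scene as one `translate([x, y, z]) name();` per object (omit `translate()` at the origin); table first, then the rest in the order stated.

table();
translate([195, 301, 712]) bookshelf();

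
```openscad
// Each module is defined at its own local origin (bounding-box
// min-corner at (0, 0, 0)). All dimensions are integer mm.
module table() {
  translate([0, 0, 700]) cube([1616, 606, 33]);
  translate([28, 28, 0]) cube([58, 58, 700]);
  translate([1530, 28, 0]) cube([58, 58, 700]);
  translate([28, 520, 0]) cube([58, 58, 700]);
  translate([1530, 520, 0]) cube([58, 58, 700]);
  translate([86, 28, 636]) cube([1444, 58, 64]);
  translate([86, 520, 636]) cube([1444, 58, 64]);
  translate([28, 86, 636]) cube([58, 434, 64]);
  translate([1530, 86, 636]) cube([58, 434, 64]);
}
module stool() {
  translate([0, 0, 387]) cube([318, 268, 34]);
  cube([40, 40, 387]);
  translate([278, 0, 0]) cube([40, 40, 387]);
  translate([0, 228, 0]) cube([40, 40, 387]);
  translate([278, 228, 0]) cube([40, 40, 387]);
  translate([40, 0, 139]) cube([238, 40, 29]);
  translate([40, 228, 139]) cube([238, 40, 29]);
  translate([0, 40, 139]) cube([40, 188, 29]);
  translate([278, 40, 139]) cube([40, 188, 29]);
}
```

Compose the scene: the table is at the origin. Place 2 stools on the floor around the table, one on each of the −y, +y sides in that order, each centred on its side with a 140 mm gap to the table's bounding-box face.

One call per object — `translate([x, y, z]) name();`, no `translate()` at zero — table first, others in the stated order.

table();
translate([649, -408, 0]) stool();
translate([649, 746, 0]) stool();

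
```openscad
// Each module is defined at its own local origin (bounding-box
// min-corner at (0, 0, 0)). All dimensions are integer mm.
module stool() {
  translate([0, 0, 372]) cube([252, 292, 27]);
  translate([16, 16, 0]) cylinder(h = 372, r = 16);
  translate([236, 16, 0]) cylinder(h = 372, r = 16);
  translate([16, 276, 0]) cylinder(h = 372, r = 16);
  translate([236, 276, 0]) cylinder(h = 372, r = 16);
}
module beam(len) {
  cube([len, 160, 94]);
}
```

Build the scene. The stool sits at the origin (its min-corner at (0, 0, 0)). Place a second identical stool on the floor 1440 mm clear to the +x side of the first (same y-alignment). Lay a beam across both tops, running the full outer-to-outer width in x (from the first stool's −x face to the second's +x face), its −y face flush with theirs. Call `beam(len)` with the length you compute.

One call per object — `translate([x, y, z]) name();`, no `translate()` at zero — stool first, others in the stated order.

stool();
translate([1692, 0, 0]) stool();
translate([0, 0, 399]) beam(1944);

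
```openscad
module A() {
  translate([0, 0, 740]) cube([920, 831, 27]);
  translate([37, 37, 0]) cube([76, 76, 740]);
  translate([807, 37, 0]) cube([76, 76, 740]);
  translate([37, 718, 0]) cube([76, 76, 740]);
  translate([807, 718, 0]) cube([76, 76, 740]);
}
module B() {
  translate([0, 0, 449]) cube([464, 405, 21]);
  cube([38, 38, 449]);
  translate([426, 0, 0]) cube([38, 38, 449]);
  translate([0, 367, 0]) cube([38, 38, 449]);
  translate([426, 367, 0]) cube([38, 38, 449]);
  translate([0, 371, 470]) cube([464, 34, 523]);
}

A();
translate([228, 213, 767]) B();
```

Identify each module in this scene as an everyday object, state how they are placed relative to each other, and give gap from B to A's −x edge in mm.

A is a table. B is a chair. The chair is on top of the table, centred. The gap from the chair to the table's −x edge is 228 mm.

The chair's min-x is at 228; the table's min-x is 0; gap = 228 mm.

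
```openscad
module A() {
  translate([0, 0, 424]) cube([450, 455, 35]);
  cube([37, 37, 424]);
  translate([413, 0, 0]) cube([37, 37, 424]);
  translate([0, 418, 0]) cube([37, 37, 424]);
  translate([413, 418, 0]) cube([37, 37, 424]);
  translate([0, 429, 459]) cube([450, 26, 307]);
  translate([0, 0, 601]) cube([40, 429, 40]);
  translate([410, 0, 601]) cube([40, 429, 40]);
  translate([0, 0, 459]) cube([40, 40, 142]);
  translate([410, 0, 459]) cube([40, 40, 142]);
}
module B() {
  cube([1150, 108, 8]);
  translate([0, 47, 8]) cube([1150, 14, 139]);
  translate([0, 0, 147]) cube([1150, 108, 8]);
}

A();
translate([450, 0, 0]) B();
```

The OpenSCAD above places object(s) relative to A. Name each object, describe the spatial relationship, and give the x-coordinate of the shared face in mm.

The chair's +x face and the I-beam's −x face are both at x = 450 mm.

A is a chair. B is an I-beam. The I-beam is against the chair's +x side, with their −y faces flush. The x-coordinate of the shared face is 450 mm.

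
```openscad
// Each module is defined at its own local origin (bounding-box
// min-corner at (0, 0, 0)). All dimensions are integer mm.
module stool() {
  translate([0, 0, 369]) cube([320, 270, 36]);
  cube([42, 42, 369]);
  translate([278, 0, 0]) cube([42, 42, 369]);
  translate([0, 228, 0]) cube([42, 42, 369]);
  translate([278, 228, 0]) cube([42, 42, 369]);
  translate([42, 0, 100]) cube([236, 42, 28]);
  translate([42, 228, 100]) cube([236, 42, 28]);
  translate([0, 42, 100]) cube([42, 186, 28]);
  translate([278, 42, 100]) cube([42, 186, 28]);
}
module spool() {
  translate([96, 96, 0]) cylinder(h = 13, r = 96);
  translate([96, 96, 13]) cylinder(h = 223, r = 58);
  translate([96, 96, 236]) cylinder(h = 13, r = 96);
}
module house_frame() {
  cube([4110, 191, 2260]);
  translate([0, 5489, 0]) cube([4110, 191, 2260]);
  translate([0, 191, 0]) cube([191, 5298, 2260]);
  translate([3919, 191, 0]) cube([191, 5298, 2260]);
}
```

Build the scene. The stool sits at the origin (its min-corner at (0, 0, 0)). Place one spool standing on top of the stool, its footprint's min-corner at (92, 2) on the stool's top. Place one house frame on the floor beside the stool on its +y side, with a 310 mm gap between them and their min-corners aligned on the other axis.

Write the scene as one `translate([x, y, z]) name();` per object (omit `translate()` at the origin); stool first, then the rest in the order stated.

stool();
translate([92, 2, 405]) spool();
translate([0, 580, 0]) house_frame();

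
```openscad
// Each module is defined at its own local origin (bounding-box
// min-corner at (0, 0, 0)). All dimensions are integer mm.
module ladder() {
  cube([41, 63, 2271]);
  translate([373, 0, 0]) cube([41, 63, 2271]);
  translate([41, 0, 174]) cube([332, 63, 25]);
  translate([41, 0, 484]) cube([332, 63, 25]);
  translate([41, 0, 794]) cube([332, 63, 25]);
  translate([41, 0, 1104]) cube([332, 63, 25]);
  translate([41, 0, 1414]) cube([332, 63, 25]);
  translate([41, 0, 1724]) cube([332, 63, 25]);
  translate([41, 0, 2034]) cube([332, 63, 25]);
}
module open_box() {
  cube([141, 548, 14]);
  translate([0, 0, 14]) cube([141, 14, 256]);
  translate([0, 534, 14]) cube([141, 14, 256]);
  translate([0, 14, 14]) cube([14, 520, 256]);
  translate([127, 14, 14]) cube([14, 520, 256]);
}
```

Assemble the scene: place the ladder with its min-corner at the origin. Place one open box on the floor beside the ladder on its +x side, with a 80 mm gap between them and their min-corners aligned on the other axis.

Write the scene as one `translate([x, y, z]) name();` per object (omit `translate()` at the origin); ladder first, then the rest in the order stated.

ladder();
translate([494, 0, 0]) open_box();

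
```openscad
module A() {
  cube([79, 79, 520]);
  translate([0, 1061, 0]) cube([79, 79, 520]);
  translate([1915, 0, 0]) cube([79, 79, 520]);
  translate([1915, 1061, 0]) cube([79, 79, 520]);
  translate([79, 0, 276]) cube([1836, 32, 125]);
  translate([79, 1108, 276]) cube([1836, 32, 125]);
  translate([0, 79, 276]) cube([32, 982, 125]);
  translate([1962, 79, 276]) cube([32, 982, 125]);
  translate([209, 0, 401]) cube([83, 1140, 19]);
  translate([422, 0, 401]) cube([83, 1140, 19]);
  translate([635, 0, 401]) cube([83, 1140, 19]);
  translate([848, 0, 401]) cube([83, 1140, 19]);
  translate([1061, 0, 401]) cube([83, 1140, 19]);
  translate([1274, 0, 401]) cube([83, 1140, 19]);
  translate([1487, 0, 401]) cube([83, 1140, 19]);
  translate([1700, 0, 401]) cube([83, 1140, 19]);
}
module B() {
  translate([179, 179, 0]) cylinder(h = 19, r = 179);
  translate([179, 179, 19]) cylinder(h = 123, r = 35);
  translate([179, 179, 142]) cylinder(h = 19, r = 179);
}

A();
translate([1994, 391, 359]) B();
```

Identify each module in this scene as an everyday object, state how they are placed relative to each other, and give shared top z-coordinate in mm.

Both tops at z = 520 mm.

A is a bed frame. B is a spool. The spool is beside the bed frame with their tops flush at z = 520. The shared top z-coordinate is 520 mm.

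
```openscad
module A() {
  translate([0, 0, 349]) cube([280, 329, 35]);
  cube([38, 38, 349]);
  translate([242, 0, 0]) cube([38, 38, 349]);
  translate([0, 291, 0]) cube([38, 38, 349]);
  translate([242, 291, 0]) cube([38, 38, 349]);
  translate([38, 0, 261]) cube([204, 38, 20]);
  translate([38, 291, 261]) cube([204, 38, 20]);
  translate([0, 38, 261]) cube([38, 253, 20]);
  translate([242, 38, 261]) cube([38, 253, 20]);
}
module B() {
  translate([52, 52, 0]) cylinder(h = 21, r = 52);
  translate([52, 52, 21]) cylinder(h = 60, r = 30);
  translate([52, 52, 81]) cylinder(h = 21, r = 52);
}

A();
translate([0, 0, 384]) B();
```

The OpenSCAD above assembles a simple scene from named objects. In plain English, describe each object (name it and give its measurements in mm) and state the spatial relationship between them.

A is a four-legged stool. The seat is a 280×329×35 mm slab whose top surface is at z = 384 mm; four square legs, each 38×38 mm in cross-section, run from the floor (z = 0) to the underside of the seat, each flush with a corner of the seat. Four stretchers, 38 mm wide and 20 mm tall, connect adjacent legs with their undersides at z = 261 mm, each running between the inner faces of the legs it joins and aligned with the legs' outer faces on the other axis.

B is a spool: two coaxial disc flanges of radius 52 mm and thickness 21 mm, joined by a core cylinder of radius 30 mm and height 60 mm. The lower flange rests on z = 0 and the three cylinders share a vertical axis.

The spool is on top of the stool.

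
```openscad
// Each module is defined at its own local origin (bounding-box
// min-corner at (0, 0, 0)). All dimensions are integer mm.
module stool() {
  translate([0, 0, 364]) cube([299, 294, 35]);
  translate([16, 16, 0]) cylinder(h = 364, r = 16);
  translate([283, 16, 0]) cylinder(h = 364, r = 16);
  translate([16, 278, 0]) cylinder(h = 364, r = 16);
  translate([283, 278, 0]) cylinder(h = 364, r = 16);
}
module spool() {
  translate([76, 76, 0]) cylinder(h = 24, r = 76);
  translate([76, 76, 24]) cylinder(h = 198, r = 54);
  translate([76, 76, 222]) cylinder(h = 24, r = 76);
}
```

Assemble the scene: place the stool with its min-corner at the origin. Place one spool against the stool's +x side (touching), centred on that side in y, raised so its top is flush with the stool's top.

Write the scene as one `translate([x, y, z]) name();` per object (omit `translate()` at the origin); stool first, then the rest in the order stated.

stool();
translate([299, 71, 153]) spool();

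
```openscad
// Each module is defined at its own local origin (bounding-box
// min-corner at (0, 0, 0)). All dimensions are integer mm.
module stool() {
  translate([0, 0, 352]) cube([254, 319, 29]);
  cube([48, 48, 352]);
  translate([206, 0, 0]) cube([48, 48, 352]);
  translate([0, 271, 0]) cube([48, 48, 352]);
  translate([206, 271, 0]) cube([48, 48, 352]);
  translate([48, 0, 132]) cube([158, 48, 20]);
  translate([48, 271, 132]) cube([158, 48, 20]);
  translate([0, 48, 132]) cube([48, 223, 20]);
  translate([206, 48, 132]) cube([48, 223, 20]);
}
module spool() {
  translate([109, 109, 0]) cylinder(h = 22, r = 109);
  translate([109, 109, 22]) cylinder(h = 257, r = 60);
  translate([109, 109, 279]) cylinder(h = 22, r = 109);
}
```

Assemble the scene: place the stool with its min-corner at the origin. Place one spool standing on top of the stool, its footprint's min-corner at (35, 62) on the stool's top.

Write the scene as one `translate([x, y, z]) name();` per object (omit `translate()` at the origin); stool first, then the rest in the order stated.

stool();
translate([35, 62, 381]) spool();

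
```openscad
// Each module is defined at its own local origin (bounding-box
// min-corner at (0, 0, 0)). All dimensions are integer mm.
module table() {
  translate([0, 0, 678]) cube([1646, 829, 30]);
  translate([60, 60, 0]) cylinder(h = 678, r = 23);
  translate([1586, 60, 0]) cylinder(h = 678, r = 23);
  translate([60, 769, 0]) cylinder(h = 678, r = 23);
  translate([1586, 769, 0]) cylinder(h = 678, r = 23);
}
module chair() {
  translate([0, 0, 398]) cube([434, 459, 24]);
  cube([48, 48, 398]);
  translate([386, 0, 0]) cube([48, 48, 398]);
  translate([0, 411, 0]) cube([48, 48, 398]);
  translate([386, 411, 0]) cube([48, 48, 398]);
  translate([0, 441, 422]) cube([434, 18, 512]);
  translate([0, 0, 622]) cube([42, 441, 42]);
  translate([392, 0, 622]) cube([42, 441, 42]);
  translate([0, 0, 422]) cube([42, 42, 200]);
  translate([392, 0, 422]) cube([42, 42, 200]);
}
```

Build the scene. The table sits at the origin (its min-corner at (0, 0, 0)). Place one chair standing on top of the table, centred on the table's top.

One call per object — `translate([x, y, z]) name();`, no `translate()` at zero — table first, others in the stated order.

table();
translate([606, 185, 708]) chair();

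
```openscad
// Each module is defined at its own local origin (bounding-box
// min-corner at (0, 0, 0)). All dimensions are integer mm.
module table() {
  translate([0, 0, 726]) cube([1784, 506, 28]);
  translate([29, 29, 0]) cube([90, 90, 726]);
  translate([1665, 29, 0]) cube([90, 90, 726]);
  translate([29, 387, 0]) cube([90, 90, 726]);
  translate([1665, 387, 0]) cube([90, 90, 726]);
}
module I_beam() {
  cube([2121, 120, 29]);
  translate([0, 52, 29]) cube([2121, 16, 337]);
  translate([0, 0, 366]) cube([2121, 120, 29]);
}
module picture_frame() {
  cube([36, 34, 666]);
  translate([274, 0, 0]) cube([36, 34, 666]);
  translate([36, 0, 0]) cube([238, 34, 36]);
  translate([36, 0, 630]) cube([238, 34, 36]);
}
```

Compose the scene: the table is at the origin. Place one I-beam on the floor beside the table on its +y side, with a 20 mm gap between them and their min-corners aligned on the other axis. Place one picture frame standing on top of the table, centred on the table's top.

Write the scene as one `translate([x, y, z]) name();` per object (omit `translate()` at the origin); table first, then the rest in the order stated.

table();
translate([0, 526, 0]) I_beam();
translate([737, 236, 754]) picture_frame();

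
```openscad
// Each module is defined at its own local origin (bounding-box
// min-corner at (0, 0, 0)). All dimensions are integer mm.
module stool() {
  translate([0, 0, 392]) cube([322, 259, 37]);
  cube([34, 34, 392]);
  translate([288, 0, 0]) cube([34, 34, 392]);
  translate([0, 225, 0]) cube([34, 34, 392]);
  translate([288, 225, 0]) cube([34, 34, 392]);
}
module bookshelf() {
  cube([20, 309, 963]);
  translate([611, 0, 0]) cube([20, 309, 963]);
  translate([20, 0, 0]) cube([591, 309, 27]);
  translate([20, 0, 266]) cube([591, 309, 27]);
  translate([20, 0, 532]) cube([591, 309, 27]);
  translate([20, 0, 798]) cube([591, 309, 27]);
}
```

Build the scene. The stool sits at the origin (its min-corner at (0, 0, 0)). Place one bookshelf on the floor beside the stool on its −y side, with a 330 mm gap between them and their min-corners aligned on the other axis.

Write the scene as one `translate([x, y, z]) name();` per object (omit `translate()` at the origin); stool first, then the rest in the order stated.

stool();
translate([0, -639, 0]) bookshelf();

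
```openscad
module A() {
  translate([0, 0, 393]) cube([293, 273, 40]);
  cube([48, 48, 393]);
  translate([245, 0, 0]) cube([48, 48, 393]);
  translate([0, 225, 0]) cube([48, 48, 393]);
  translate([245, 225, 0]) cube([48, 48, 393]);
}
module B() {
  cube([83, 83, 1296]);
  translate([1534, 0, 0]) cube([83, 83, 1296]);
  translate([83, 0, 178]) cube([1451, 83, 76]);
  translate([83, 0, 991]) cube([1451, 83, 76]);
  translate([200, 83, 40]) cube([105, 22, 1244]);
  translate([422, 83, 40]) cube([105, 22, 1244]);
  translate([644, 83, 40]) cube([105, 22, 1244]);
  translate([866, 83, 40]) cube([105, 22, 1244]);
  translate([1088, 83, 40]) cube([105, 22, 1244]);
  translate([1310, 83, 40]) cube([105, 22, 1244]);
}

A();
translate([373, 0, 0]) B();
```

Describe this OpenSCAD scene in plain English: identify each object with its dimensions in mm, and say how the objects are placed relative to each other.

A is a simple wooden stool: a rectangular seat 293 mm (x) by 273 mm (y), 40 mm thick, top face at z = 433 mm, on four square legs, each 48×48 mm in cross-section. The legs rest on z = 0, each flush with a corner of the seat.

B is a fence section. Two 83×83 mm posts, 1296 mm tall, stand on the floor with a clear span of 1451 mm between their inner faces. Two horizontal rails of 83×76 mm section span the gap between the posts with their undersides at z = 178 mm and z = 991 mm, flush with the posts' −y face. 6 pickets, each 105 mm wide, 22 mm thick and 1244 mm tall, are fixed to the +y face of the rails with their bottoms at z = 40 mm, evenly spaced across the span with equal gaps (rounded down to the nearest mm) at the −x end and between each pair — any rounding remainder accumulates at the +x end.

The fence section is on the floor beside the stool on its +x side.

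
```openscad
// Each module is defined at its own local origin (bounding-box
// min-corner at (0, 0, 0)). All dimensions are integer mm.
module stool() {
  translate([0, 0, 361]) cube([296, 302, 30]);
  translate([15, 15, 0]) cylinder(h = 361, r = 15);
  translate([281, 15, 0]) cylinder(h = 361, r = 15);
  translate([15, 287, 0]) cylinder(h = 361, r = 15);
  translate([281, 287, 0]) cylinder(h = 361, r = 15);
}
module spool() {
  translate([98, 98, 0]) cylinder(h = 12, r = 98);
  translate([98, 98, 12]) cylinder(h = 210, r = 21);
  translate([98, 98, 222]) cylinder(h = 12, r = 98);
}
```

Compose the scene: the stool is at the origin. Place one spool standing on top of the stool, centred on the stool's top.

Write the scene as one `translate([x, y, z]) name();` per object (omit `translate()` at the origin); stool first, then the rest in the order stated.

stool();
translate([50, 53, 391]) spool();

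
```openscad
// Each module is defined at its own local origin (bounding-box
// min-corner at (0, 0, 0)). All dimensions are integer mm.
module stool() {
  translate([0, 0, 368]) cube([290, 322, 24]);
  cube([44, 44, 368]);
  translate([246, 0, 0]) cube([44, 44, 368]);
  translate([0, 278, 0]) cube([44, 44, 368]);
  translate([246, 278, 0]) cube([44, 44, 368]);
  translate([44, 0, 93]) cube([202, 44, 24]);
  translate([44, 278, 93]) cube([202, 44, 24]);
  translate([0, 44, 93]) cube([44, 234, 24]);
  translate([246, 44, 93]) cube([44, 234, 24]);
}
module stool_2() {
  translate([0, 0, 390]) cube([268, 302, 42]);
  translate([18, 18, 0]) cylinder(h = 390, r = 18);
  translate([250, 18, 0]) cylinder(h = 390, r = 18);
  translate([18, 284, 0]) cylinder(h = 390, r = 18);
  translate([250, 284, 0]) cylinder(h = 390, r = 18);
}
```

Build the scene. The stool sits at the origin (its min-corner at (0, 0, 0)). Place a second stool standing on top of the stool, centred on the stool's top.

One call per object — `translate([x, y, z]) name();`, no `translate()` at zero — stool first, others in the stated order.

stool();
translate([11, 10, 392]) stool_2();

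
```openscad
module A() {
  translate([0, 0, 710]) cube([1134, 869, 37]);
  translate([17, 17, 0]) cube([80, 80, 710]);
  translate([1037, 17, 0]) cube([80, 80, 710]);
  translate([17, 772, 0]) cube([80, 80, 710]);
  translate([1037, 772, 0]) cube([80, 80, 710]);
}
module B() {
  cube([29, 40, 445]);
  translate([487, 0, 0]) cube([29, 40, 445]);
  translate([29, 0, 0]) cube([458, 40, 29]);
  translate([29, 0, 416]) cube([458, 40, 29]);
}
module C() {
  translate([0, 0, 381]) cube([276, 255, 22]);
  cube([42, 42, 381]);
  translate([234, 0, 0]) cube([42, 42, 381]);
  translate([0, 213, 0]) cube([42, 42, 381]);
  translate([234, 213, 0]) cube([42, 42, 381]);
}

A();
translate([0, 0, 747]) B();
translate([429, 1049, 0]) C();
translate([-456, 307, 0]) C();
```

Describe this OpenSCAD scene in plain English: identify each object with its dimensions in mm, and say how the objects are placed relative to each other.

A is a rectangular dining table. The top is 1134×869×37 mm with its upper surface at z = 747 mm. It stands on four 80×80 mm square legs, each inset 17 mm from the nearest pair of top edges, running from the floor to the underside of the top.

B is a rectangular picture frame lying in the x–z plane (depth along y). The opening is 458 mm wide (x) by 387 mm tall (z), surrounded by a border 29 mm wide on all four sides. The frame is 40 mm deep and is made of two full-height vertical stiles with two horizontal rails fitted between them.

C is a simple wooden stool: a rectangular seat 276 mm (x) by 255 mm (y), 22 mm thick, top face at z = 403 mm, on four square legs, each 42×42 mm in cross-section. The legs rest on z = 0, each flush with a corner of the seat.

The picture frame is on top of the table. Two stools sit around the table at the +y, −x sides.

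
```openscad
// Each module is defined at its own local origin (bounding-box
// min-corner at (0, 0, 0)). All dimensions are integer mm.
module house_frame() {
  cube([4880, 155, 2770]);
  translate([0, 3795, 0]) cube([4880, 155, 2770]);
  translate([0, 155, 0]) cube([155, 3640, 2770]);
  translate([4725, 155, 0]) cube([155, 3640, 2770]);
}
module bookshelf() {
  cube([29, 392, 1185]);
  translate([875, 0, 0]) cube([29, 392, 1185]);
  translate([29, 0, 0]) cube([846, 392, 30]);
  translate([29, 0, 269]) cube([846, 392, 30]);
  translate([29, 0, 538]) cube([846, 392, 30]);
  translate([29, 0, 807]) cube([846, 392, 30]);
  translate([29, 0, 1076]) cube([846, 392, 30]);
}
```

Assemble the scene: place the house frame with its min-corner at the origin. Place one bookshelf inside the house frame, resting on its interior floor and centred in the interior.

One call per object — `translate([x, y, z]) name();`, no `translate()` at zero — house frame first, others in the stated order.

house_frame();
translate([1988, 1779, 0]) bookshelf();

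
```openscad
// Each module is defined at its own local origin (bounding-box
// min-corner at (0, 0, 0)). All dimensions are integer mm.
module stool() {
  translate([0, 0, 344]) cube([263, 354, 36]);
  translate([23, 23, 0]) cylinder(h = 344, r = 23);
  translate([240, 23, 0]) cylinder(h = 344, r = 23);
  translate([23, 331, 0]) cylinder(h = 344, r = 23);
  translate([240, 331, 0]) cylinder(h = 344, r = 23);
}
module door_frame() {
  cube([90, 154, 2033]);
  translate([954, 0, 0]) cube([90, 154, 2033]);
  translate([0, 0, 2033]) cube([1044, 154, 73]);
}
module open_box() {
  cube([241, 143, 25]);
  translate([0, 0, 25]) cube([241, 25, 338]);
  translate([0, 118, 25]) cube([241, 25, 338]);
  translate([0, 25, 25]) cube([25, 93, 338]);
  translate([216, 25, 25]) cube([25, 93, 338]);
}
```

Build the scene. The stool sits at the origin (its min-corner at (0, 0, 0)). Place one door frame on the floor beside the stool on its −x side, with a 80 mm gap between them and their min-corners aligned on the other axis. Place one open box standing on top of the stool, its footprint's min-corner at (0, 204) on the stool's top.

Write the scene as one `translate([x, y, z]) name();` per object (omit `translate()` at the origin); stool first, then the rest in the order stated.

stool();
translate([-1124, 0, 0]) door_frame();
translate([0, 204, 380]) open_box();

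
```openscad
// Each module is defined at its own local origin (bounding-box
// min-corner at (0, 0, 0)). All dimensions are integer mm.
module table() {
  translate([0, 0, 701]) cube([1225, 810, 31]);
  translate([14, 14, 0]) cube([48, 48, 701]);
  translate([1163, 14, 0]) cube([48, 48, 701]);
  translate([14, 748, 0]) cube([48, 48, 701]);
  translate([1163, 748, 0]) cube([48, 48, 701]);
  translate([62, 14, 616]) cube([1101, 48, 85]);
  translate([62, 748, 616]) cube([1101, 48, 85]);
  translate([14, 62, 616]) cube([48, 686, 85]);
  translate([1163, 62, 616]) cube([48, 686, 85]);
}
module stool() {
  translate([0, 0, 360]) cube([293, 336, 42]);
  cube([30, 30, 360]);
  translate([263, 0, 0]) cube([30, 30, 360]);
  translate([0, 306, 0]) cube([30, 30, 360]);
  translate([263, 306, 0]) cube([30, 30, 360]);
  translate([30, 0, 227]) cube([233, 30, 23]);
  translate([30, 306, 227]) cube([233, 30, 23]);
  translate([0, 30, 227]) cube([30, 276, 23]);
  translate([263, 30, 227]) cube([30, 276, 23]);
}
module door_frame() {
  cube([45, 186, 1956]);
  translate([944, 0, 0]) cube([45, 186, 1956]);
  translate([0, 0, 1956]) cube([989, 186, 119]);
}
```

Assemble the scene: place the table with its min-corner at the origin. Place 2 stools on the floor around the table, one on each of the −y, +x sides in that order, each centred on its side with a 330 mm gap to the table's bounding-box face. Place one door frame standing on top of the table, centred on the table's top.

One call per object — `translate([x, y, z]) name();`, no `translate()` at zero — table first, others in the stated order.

table();
translate([466, -666, 0]) stool();
translate([1555, 237, 0]) stool();
translate([118, 312, 732]) door_frame();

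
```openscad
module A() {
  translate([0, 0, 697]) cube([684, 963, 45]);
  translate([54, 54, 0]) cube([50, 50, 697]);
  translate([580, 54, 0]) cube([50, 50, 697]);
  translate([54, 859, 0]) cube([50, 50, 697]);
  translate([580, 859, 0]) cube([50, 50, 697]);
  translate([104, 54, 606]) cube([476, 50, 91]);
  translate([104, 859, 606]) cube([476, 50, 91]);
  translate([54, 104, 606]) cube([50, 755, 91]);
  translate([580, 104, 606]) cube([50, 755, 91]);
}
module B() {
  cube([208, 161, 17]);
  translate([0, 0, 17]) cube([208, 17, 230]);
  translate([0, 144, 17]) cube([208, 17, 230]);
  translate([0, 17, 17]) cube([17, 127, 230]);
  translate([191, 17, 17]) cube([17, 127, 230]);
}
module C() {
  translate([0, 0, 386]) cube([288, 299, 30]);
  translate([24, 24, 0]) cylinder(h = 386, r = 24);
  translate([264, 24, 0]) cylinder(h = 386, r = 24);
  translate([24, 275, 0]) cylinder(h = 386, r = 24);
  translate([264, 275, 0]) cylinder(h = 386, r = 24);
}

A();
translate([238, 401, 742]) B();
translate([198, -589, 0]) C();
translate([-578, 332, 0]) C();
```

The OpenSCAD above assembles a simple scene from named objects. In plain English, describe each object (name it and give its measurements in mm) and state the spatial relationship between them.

A is a rectangular dining table. The top is 684×963×45 mm with its upper surface at z = 742 mm. It stands on four 50×50 mm square legs, each inset 54 mm from the nearest pair of top edges, running from the floor to the underside of the top. Four apron rails, 50 mm thick and 91 mm tall, run between adjacent legs with their top edges flush with the underside of the top and their outer faces flush with the legs' outer faces.

B is an open storage box with external size 208×161×247 mm and wall thickness 17 mm (the base is also 17 mm thick). The base covers the whole footprint; the four walls stand on the base, with the y-facing walls full-width and the x-facing walls fitting between their inner faces.

C is a simple wooden stool: a rectangular seat 288 mm (x) by 299 mm (y), 30 mm thick, top face at z = 416 mm, on four round legs, each 48 mm in diameter. The legs rest on z = 0, each leg's axis is inset half a diameter from the nearest pair of seat edges (so the leg's bounding box is flush with the corner).

The open box is on top of the table, centred. Two stools sit around the table at the −y, −x sides.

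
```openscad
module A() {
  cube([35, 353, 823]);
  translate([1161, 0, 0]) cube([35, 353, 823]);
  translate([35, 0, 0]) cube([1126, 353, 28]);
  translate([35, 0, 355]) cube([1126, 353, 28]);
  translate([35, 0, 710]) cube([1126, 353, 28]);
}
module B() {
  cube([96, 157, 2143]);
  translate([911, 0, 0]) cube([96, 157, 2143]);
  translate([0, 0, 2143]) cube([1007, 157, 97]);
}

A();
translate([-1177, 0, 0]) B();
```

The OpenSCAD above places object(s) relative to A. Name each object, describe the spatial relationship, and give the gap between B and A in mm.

A is a bookshelf. B is a door frame. The door frame is on the floor beside the bookshelf on its −x side. The gap between the door frame and the bookshelf is 170 mm.

The door frame's nearest face is 170 mm from the bookshelf's −x face.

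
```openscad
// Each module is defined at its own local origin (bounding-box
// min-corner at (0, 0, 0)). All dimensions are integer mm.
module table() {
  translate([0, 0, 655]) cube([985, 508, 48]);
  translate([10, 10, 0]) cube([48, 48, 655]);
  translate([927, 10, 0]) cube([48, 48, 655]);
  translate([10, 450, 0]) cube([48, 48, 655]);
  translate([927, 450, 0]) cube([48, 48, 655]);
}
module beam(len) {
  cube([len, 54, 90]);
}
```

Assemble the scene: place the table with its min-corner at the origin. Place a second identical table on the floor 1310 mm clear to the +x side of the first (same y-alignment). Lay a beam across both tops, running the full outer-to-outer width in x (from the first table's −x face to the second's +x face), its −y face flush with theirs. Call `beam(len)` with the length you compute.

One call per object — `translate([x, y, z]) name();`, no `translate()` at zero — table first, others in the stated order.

table();
translate([2295, 0, 0]) table();
translate([0, 0, 703]) beam(3280);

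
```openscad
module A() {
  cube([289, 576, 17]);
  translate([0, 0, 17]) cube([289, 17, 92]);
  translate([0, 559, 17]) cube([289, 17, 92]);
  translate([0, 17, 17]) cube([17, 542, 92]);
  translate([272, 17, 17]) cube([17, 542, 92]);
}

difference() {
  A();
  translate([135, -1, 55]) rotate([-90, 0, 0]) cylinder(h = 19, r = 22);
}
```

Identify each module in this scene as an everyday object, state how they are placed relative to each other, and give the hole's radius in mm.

The subtracted cylinder has r = 22 mm.

A is an open box. The open box has a circular hole through its front wall. The hole's radius is 22 mm.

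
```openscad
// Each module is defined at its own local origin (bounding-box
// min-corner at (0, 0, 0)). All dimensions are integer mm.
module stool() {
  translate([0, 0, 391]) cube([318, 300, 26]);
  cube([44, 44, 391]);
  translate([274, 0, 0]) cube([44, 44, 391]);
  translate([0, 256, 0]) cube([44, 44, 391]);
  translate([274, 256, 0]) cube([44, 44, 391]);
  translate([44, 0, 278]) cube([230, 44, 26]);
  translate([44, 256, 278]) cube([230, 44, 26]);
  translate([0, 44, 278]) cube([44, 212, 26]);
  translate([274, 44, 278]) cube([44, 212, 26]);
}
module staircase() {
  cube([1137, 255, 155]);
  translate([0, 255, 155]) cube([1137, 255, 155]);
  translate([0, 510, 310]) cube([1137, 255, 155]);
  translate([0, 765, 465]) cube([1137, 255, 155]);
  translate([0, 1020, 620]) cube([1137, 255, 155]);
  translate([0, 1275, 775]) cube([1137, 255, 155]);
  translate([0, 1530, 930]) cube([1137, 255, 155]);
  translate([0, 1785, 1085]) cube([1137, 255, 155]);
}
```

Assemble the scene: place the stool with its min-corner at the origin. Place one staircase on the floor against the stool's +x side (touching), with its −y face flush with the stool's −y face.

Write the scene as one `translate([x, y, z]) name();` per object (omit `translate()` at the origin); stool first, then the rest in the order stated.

stool();
translate([318, 0, 0]) staircase();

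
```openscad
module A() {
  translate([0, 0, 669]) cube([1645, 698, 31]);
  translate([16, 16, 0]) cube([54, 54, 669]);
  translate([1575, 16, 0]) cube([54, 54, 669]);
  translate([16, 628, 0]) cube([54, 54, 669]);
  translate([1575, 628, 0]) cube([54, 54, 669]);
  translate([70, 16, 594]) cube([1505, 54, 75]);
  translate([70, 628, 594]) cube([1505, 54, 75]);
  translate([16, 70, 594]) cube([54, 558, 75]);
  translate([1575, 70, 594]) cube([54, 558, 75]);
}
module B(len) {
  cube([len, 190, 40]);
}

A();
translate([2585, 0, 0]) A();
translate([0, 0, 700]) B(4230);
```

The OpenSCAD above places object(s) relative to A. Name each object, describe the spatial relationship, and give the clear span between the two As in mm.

Second table starts at x = 2585; first ends at x = 1645; clear span = 2585 − 1645 = 940 mm.

A is a table. B is a beam. A beam spans the tops of two tables. The clear span between the two tables is 940 mm.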